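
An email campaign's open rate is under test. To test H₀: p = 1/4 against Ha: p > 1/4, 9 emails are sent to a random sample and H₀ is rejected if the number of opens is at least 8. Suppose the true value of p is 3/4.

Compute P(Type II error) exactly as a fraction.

A Type II error is failing to reject when Ha holds: with p = 3/4, β = P(S ≤ 7).
Adding the binomial probabilities P(S=0)+…+P(S=7) at p = 3/4 gives 45853/65536.

45853/65536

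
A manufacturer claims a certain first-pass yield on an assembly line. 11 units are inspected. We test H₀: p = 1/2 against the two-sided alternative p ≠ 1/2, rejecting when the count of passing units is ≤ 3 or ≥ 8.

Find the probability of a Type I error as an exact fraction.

α = P(K ≤ 3 or K ≥ 8 | p = 1/2), K ~ Binomial(11, 1/2).
Each tail has probability (1 + 11 + 55 + 165)/2048; doubling gives α = 464/2048 = 29/128.

29/128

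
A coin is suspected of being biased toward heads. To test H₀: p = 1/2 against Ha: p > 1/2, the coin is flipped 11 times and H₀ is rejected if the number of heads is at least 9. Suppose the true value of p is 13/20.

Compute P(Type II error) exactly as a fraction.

β = P(fail to reject H₀ | Ha true) = P(K ≤ 8 | p = 13/20), K ~ Binomial(11, 13/20).
Summing C(11,j)·(13/20)^j·(7/20)^{11-j} for j = 0..8 gives 32762721984671/40960000000000.

32762721984671/40960000000000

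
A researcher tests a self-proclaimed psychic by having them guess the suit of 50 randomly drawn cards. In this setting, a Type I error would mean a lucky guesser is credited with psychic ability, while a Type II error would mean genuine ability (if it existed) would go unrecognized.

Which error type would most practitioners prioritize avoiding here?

Type I error

The Type I consequence (a lucky guesser is credited with psychic ability) is more severe than the Type II consequence (genuine ability (if it existed) would go unrecognized).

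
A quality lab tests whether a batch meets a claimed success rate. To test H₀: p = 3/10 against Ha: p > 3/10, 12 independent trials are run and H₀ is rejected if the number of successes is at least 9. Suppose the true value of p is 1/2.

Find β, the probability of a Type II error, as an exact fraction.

A Type II error is failing to reject when Ha holds: with p = 1/2, β = P(X ≤ 8).
Adding the binomial probabilities P(X=0)+…+P(X=8) at p = 1/2 gives 3797/4096.

3797/4096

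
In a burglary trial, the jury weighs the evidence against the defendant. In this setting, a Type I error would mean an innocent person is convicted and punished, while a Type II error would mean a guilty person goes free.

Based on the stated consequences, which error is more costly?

Type I error

The Type I consequence (an innocent person is convicted and punished) is more severe than the Type II consequence (a guilty person goes free).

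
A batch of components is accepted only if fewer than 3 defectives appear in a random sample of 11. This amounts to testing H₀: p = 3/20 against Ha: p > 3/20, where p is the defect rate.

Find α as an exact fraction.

α = P(reject H₀ | H₀ true) = P(X ≥ 3 | p = 3/20), X ~ Binomial(11, 3/20).
α = 1 − P(X ≤ 2) = 1 − 31900138777693/40960000000000 = 9059861222307/40960000000000.

9059861222307/40960000000000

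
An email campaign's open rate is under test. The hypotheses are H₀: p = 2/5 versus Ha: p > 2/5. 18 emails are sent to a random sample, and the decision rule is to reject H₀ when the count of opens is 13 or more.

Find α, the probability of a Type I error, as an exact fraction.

21936406528/3814697265625

The Type I error probability is α = P(X ≥ 13) computed under H₀, where X ~ Binomial(18, 2/5).
P(X ≥ 13) = Σ_{j=13}^{18} C(18,j)·(2/5)^j·(3/5)^{18-j} = 21936406528/3814697265625.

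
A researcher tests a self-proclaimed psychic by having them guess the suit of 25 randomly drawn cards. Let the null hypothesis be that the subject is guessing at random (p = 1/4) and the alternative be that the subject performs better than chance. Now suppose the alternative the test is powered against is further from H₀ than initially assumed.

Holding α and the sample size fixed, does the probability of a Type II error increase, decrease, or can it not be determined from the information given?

A bigger departure from H₀ is easier for the test to detect, so it fails to reject less often.

It decreases.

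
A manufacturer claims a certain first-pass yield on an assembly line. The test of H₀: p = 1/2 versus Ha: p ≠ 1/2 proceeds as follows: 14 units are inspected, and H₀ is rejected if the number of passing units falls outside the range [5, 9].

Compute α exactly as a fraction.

1471/8192

Under H₀, Y ~ Binomial(14, 1/2); α is the probability of landing in either tail, P(Y ≤ 4) + P(Y ≥ 10).
Each tail has probability (1 + 14 + 91 + 364 + 1001)/16384; doubling gives α = 2942/16384 = 1471/8192.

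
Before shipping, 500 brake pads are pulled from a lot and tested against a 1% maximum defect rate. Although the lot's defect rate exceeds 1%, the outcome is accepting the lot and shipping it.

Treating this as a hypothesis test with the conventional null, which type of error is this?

Type II error

The null hypothesis here is that the lot's defect rate is 1% (within specification).
'Accepting the lot and shipping it' corresponds to failing to reject H₀.
H₀ was not rejected but H₀ is false — a Type II error (false negative).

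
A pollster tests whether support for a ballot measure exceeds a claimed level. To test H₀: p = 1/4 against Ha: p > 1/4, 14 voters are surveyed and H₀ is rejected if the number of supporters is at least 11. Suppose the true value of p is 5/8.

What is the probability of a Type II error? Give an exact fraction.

β = P(fail to reject H₀ | Ha true) = P(X ≤ 10 | p = 5/8), X ~ Binomial(14, 5/8).
Equivalently, β = 1 − P(X ≥ 11) = 1830419739927/2199023255552.

1830419739927/2199023255552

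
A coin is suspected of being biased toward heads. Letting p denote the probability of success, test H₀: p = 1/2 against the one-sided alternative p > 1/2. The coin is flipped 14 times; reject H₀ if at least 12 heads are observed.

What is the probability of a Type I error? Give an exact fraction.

53/8192

The Type I error probability is α = P(X ≥ 12) computed under H₀, where X ~ Binomial(14, 1/2).
That's C(14,12) + C(14,13) + C(14,14) over 2^14, i.e. (91 + 14 + 1)/16384 = 106/16384 = 53/8192.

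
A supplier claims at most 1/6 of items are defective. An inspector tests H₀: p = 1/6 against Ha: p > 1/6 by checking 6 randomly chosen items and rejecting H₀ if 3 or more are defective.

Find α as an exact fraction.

Under H₀, Y ~ Binomial(6, 1/6); the Type I error rate is P(Y ≥ 3).
Computing the lower-tail complement: 1 − 21875/23328 = 1453/23328.

1453/23328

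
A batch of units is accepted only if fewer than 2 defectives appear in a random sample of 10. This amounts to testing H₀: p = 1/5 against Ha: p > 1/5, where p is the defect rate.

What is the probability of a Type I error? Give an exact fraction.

Under H₀, S ~ Binomial(10, 1/5); the Type I error rate is P(S ≥ 2).
α = 1 − P(S ≤ 1) = 1 − 3670016/9765625 = 6095609/9765625.

6095609/9765625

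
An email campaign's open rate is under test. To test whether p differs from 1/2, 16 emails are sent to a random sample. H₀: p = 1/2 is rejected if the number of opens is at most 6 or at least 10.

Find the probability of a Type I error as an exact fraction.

14893/32768

α = P(Y ≤ 6 or Y ≥ 10 | p = 1/2), Y ~ Binomial(16, 1/2).
Each tail has probability (1 + 16 + 120 + 560 + 1820 + 4368 + 8008)/65536; doubling gives α = 29786/65536 = 14893/32768.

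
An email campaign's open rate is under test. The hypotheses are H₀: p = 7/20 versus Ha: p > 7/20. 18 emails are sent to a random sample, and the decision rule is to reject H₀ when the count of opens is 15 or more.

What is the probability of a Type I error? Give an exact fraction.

The Type I error probability is α = P(X ≥ 15) computed under H₀, where X ~ Binomial(18, 7/20).
Summing C(18,j)(7/20)^j(13/20)^{18−j} for j = 15,…,18 gives 235664205792060577/6553600000000000000000.

235664205792060577/6553600000000000000000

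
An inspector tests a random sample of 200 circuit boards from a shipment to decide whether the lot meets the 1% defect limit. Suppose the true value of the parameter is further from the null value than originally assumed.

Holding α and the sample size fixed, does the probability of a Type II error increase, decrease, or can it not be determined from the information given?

A bigger departure from H₀ is easier for the test to detect, so it fails to reject less often.

It decreases.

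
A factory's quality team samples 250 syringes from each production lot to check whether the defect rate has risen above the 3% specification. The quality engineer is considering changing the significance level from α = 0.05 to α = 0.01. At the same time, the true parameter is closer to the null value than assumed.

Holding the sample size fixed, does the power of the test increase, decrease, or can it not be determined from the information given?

It decreases.

A smaller α moves the rejection region further into the tail. With the alternative true, more outcomes now fall outside the rejection region, so failing to reject becomes more likely. A smaller departure from H₀ means the test statistic under Ha is distributed closer to where it would be under H₀; rejection becomes less likely. Both changes push β in the same direction.
Since power = 1 − β and β increases, power decreases.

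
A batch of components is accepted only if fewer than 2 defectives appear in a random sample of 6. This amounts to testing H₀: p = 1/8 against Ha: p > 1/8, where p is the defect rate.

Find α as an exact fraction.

Under H₀, K ~ Binomial(6, 1/8); the Type I error rate is P(K ≥ 2).
α = 1 − P(K ≤ 1) = 1 − 218491/262144 = 43653/262144.

43653/262144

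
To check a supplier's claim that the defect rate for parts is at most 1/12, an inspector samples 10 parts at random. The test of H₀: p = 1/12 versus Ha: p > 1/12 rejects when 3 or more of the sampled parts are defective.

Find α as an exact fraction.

229526089/5159780352

The significance level is the probability, assuming p = 1/12, of seeing 3 or more defectives in 10 draws.
Via the complement, α = 1 − Σ_{j=0}^{2} C(10,j)(1/12)^j(11/12)^{10-j} = 229526089/5159780352.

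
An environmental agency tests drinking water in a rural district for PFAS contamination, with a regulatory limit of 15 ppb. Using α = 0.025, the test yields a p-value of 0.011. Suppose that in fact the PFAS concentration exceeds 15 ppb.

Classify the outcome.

Neither — the decision is correct.

The conventional null hypothesis is that the PFAS concentration is at or below 15 ppb (safe).
Since p = 0.011 < α = 0.025, H₀ is rejected.
H₀ is false (actually the PFAS concentration exceeds 15 ppb).
The decision matches the true state — no error.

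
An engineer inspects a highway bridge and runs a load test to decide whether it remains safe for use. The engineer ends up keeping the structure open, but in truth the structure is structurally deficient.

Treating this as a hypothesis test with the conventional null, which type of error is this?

Type II error

The null hypothesis here is that the structure meets the required load capacity (safe).
'Keeping the structure open' corresponds to failing to reject H₀.
H₀ was not rejected but H₀ is false — a Type II error (false negative).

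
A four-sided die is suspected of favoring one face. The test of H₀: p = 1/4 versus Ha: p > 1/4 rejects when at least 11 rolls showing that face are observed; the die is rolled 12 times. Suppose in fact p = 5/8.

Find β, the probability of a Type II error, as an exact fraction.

A Type II error is failing to reject when Ha holds: with p = 5/8, β = P(Y ≤ 10).
Adding the binomial probabilities P(Y=0)+…+P(Y=10) at p = 5/8 gives 66717523611/68719476736.

66717523611/68719476736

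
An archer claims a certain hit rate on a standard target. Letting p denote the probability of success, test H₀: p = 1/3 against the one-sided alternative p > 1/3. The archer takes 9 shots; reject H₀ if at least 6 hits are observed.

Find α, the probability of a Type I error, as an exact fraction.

The Type I error probability is α = P(X ≥ 6) computed under H₀, where X ~ Binomial(9, 1/3).
P(X ≥ 6) = Σ_{j=6}^{9} C(9,j)·(1/3)^j·(2/3)^{9-j} = 835/19683.

835/19683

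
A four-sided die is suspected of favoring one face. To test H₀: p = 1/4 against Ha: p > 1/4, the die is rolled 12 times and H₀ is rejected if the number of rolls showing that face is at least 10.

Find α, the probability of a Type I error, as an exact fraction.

α = P(reject H₀ | H₀ true) = P(Y ≥ 10 | p = 1/4), with Y ~ Binomial(12, 1/4).
P(Y ≥ 10) = Σ_{j=10}^{12} C(12,j)·(1/4)^j·(3/4)^{12-j} = 631/16777216.

631/16777216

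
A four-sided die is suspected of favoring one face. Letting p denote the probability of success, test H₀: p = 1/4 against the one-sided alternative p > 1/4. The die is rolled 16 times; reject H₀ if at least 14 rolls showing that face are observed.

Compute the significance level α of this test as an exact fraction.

1129/4294967296

Under H₀, X ~ Binomial(16, 1/4), and α = P(X ≥ 14).
P(X ≥ 14) = Σ_{j=14}^{16} C(16,j)·(1/4)^j·(3/4)^{16-j} = 1129/4294967296.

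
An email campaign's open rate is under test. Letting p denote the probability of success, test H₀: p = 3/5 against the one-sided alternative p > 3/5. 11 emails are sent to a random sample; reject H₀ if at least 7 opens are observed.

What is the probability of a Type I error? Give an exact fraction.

Under H₀, K ~ Binomial(11, 3/5), and α = P(K ≥ 7).
Adding the binomial terms for j = 7 through 11 with p = 3/5 yields 5202873/9765625.

5202873/9765625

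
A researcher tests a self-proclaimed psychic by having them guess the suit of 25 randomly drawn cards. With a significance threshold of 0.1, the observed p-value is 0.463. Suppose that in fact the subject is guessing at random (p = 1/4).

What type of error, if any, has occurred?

The conventional null hypothesis is that the subject is guessing at random (p = 1/4).
Since p = 0.463 ≥ α = 0.1, H₀ is not rejected.
H₀ is true (actually the subject is guessing at random (p = 1/4)).
The decision matches the true state — no error.

Neither — the decision is correct.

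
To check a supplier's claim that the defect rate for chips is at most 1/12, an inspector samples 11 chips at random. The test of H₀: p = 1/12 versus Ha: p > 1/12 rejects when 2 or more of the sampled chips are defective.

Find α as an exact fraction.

86192514733/371504185344

α = P(reject H₀ | H₀ true) = P(K ≥ 2 | p = 1/12), K ~ Binomial(11, 1/12).
α = 1 − P(K ≤ 1) = 1 − 285311670611/371504185344 = 86192514733/371504185344.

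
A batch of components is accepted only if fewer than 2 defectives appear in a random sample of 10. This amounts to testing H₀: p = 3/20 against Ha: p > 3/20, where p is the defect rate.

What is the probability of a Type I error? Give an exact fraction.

α = P(reject H₀ | H₀ true) = P(K ≥ 2 | p = 3/20), K ~ Binomial(10, 3/20).
α = 1 − P(K ≤ 1) = 1 − 5573630195359/10240000000000 = 4666369804641/10240000000000.

4666369804641/10240000000000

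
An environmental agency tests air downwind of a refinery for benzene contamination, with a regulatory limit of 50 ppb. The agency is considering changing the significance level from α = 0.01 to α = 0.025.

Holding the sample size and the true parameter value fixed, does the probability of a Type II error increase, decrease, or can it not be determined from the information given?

It decreases.

Relaxing α lowers the evidence threshold; under Ha, outcomes that previously fell short now trigger rejection.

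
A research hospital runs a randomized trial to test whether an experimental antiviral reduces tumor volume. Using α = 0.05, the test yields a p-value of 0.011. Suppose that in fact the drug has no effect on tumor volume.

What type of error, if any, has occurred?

Type I error

The conventional null hypothesis is that the drug has no effect on tumor volume.
Since p = 0.011 < α = 0.05, H₀ is rejected.
H₀ is true (actually the drug has no effect on tumor volume).
Rejecting a true H₀ is a Type I error.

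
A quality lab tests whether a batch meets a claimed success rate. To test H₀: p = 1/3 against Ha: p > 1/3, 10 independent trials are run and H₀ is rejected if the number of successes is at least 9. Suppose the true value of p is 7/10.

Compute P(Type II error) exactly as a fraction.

8506916541/10000000000

β = P(fail to reject H₀ | Ha true) = P(K ≤ 8 | p = 7/10), K ~ Binomial(10, 7/10).
Summing C(10,j)·(7/10)^j·(3/10)^{10-j} for j = 0..8 gives 8506916541/10000000000.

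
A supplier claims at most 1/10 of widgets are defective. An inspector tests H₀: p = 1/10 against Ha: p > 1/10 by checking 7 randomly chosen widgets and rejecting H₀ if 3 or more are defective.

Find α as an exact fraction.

51383/2000000

α = P(reject H₀ | H₀ true) = P(S ≥ 3 | p = 1/10), S ~ Binomial(7, 1/10).
Computing the lower-tail complement: 1 − 1948617/2000000 = 51383/2000000.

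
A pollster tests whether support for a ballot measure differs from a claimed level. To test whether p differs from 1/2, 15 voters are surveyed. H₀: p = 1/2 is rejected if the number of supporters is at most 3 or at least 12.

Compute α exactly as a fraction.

Under H₀, S ~ Binomial(15, 1/2); α is the probability of landing in either tail, P(S ≤ 3) + P(S ≥ 12).
The two tails are symmetric, so α = 2·(1 + 15 + 105 + 455)/2^15 = 1152/32768 = 9/256.

9/256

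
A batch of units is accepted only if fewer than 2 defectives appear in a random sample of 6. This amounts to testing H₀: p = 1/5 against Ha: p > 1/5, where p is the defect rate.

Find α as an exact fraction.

Under H₀, S ~ Binomial(6, 1/5); the Type I error rate is P(S ≥ 2).
α = 1 − P(S ≤ 1) = 1 − 2048/3125 = 1077/3125.

1077/3125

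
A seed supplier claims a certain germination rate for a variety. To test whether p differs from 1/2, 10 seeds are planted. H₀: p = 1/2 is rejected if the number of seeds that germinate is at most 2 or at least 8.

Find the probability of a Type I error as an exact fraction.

α = P(K ≤ 2 or K ≥ 8 | p = 1/2), K ~ Binomial(10, 1/2).
By symmetry, α = 2·P(K ≤ 2) = 2·(1 + 10 + 45)/1024 = 112/1024 = 7/64.

7/64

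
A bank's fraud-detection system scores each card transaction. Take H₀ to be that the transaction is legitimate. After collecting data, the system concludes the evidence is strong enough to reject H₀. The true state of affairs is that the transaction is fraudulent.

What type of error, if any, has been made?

Neither — the decision is correct.

The test rejected a false H₀ — the decision matches the true state.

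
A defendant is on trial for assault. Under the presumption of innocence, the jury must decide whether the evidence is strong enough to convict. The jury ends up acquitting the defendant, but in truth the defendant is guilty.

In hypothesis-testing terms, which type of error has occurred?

The null hypothesis here is that the defendant is innocent.
'Acquitting the defendant' corresponds to failing to reject H₀.
H₀ was not rejected but H₀ is false — a Type II error (false negative).

Type II error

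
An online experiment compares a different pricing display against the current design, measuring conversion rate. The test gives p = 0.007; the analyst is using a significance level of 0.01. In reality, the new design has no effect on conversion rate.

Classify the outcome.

The conventional null hypothesis is that the new design has no effect on conversion rate.
Since p = 0.007 < α = 0.01, H₀ is rejected.
H₀ is true (actually the new design has no effect on conversion rate).
Rejecting a true H₀ is a Type I error.

Type I error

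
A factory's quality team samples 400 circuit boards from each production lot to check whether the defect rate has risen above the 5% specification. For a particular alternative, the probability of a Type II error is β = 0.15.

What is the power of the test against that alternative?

0.85

Power = 1 − β = 1 − 0.15 = 0.85.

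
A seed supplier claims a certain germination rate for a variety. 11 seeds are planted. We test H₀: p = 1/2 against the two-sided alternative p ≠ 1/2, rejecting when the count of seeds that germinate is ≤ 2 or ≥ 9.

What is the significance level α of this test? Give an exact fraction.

Under H₀, S ~ Binomial(11, 1/2); α is the probability of landing in either tail, P(S ≤ 2) + P(S ≥ 9).
By symmetry, α = 2·P(S ≤ 2) = 2·(1 + 11 + 55)/2048 = 134/2048 = 67/1024.

67/1024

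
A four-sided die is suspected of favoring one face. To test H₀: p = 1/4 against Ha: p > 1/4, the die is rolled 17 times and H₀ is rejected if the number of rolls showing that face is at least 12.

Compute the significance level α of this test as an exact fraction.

Under H₀, K ~ Binomial(17, 1/4), and α = P(K ≥ 12).
P(K ≥ 12) = Σ_{j=12}^{17} C(17,j)·(1/4)^j·(3/4)^{17-j} = 429025/4294967296.

429025/4294967296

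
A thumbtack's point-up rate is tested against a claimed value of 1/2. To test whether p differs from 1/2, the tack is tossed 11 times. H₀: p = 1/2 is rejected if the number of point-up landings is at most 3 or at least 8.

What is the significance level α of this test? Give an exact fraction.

The significance level is the null-hypothesis probability of the rejection region {≤3} ∪ {≥8}.
The two tails are symmetric, so α = 2·(1 + 11 + 55 + 165)/2^11 = 464/2048 = 29/128.

29/128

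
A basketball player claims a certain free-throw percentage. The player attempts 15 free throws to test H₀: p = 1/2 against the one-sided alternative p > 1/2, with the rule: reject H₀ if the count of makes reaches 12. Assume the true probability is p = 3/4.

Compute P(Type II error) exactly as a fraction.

Under the alternative p = 3/4, X ~ Binomial(15, 3/4); β is the probability the test does not reject, P(X < 12).
Adding the binomial probabilities P(X=0)+…+P(X=11) at p = 3/4 gives 144609703/268435456.

144609703/268435456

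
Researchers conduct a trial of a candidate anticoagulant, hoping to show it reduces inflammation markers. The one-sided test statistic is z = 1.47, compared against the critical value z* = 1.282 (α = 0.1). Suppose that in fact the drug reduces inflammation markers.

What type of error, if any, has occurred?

Neither — the decision is correct.

The conventional null hypothesis is that the drug has no effect on inflammation markers.
Since z = 1.47 > z* = 1.282, H₀ is rejected.
H₀ is false (actually the drug reduces inflammation markers).
The decision matches the true state — no error.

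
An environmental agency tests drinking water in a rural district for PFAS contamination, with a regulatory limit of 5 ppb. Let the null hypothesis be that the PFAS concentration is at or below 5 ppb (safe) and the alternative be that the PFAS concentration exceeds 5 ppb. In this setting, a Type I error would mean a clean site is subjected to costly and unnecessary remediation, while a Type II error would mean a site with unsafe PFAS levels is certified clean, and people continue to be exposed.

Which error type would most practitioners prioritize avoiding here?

The Type II consequence (a site with unsafe PFAS levels is certified clean, and people continue to be exposed) is more severe than the Type I consequence (a clean site is subjected to costly and unnecessary remediation).

Type II error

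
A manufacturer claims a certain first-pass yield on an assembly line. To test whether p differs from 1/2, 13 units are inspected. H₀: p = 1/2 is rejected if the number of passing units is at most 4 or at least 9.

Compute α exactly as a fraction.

α = P(S ≤ 4 or S ≥ 9 | p = 1/2), S ~ Binomial(13, 1/2).
The two tails are symmetric, so α = 2·(1 + 13 + 78 + 286 + 715)/2^13 = 2186/8192 = 1093/4096.

1093/4096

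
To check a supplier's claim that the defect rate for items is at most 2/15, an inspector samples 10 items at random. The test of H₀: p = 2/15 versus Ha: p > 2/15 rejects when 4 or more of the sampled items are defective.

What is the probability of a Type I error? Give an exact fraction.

6543935072/192216796875

Under H₀, S ~ Binomial(10, 2/15); the Type I error rate is P(S ≥ 4).
Via the complement, α = 1 − Σ_{j=0}^{3} C(10,j)(2/15)^j(13/15)^{10-j} = 6543935072/192216796875.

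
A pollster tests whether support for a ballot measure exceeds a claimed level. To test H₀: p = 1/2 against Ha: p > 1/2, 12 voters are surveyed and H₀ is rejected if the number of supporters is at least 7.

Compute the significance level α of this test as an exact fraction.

793/2048

The Type I error probability is α = P(K ≥ 7) computed under H₀, where K ~ Binomial(12, 1/2).
That's C(12,7) + C(12,8) + C(12,9) + C(12,10) + C(12,11) + C(12,12) over 2^12, i.e. (792 + 495 + 220 + 66 + 12 + 1)/4096 = 1586/4096 = 793/2048.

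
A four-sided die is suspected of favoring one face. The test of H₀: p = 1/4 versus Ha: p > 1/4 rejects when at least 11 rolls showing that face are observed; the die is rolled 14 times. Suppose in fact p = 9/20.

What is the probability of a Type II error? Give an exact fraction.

A Type II error is failing to reject when Ha holds: with p = 9/20, β = P(K ≤ 10).
Adding the binomial probabilities P(K=0)+…+P(K=10) at p = 9/20 gives 809836111480091663/819200000000000000.

809836111480091663/819200000000000000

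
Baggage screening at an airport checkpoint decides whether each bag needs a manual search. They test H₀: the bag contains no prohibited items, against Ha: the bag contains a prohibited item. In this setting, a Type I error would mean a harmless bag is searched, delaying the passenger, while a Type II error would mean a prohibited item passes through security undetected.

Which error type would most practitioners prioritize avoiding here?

The Type II consequence (a prohibited item passes through security undetected) is more severe than the Type I consequence (a harmless bag is searched, delaying the passenger).

Type II error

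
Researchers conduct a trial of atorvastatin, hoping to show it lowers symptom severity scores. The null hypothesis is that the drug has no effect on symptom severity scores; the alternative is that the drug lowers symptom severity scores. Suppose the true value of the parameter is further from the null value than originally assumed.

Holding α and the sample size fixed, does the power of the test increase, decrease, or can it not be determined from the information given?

The further the true parameter sits from the null value, the more of the Ha sampling distribution falls in the rejection region.
Since power = 1 − β and β decreases, power increases.

It increases.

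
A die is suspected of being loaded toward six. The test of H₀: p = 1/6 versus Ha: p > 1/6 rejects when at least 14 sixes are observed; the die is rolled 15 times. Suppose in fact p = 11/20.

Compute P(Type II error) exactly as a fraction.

A Type II error is failing to reject when Ha holds: with p = 11/20, β = P(X ≤ 13).
Summing C(15,j)·(11/20)^j·(9/20)^{15-j} for j = 0..13 gives 16356278262148423407/16384000000000000000.

16356278262148423407/16384000000000000000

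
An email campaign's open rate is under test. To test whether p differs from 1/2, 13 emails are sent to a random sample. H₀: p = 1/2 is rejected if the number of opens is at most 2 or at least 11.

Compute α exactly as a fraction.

23/1024

The significance level is the null-hypothesis probability of the rejection region {≤2} ∪ {≥11}.
The two tails are symmetric, so α = 2·(1 + 13 + 78)/2^13 = 184/8192 = 23/1024.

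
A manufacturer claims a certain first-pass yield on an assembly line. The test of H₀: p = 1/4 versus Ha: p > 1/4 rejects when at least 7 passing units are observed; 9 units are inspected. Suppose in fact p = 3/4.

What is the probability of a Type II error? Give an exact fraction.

A Type II error is failing to reject when Ha holds: with p = 3/4, β = P(S ≤ 6).
Summing C(9,j)·(3/4)^j·(1/4)^{9-j} for j = 0..6 gives 13085/32768.

13085/32768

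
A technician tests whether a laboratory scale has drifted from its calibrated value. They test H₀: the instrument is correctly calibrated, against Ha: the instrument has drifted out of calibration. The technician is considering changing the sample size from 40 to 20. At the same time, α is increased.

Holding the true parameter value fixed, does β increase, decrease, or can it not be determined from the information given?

Cannot be determined from the information given.

The first change alone would make β increase; the second alone would make β decrease. Which effect dominates depends on the magnitudes, which are not given.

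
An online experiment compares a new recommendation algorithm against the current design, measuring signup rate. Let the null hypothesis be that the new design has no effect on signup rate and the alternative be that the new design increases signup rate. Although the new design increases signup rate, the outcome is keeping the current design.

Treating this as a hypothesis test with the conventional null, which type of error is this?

Type II error

'Keeping the current design' corresponds to failing to reject H₀.
H₀ was not rejected but H₀ is false — a Type II error (false negative).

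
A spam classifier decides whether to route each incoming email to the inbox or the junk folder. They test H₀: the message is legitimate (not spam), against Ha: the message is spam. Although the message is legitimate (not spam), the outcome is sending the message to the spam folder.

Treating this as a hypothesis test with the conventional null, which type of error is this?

Type I error

'Sending the message to the spam folder' corresponds to rejecting H₀.
H₀ was rejected but H₀ is true — a Type I error (false positive).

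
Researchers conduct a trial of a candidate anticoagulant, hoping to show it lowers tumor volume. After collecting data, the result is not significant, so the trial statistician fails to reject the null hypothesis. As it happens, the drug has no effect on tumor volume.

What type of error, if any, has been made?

The conventional null hypothesis here is that the drug has no effect on tumor volume.
The test retained a true H₀ — the decision matches the true state.

Neither — the decision is correct.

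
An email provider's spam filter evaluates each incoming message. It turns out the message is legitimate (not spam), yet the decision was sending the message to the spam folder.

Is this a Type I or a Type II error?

Type I error

The null hypothesis here is that the message is legitimate (not spam).
'Sending the message to the spam folder' corresponds to rejecting H₀.
H₀ was rejected but H₀ is true — a Type I error (false positive).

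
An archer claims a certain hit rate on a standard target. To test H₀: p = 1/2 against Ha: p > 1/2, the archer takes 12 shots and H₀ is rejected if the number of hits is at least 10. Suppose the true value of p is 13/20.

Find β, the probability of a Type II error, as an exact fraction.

695265215827749/819200000000000

A Type II error is failing to reject when Ha holds: with p = 13/20, β = P(X ≤ 9).
Adding the binomial probabilities P(X=0)+…+P(X=9) at p = 13/20 gives 695265215827749/819200000000000.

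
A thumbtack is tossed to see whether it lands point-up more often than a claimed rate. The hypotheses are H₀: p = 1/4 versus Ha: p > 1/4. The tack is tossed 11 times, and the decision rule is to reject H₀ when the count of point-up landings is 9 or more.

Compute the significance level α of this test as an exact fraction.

529/4194304

α = P(reject H₀ | H₀ true) = P(K ≥ 9 | p = 1/4), with K ~ Binomial(11, 1/4).
Adding the binomial terms for j = 9 through 11 with p = 1/4 yields 529/4194304.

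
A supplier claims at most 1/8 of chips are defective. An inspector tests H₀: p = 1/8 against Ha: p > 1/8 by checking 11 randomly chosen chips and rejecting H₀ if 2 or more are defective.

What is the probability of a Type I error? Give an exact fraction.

1752690055/4294967296

The significance level is the probability, assuming p = 1/8, of seeing 2 or more defectives in 11 draws.
Via the complement, α = 1 − Σ_{j=0}^{1} C(11,j)(1/8)^j(7/8)^{11-j} = 1752690055/4294967296.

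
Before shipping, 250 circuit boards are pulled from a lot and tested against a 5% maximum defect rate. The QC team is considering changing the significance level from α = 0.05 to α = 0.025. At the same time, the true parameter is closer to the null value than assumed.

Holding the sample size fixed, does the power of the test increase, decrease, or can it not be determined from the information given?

Lowering α raises the bar for rejection; under Ha, the test now fails to reject on outcomes it previously would have rejected. When the true parameter is near the null value, the test has a harder time distinguishing Ha from H₀. Both changes push β in the same direction.
Since power = 1 − β and β increases, power decreases.

It decreases.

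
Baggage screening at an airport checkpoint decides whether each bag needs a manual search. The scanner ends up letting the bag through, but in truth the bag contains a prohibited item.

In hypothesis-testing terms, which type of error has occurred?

The null hypothesis here is that the bag contains no prohibited items.
'Letting the bag through' corresponds to failing to reject H₀.
H₀ was not rejected but H₀ is false — a Type II error (false negative).

Type II error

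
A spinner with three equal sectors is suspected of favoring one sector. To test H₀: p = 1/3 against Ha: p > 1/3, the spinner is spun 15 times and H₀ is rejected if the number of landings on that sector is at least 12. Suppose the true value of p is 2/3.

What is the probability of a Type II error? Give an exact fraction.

β = P(fail to reject H₀ | Ha true) = P(X ≤ 11 | p = 2/3), X ~ Binomial(15, 2/3).
Adding the binomial probabilities P(X=0)+…+P(X=11) at p = 2/3 gives 11346539/14348907.

11346539/14348907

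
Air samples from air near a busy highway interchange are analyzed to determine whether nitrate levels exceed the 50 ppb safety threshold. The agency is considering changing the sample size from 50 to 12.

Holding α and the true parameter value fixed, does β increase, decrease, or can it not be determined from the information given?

It increases.

Reducing n widens both sampling distributions, so the test has less ability to distinguish Ha from H₀.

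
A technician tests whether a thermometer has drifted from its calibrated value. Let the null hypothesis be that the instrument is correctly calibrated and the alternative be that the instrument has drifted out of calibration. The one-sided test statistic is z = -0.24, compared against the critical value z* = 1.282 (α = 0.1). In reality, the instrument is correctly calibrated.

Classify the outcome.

Since z = -0.24 ≤ z* = 1.282, H₀ is not rejected.
H₀ is true (actually the instrument is correctly calibrated).
The decision matches the true state — no error.

No error — this is a correct decision.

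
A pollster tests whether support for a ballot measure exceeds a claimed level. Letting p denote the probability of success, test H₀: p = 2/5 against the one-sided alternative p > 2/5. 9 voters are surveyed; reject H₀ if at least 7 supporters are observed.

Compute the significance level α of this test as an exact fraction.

48896/1953125

Under H₀, S ~ Binomial(9, 2/5), and α = P(S ≥ 7).
P(S ≥ 7) = Σ_{j=7}^{9} C(9,j)·(2/5)^j·(3/5)^{9-j} = 48896/1953125.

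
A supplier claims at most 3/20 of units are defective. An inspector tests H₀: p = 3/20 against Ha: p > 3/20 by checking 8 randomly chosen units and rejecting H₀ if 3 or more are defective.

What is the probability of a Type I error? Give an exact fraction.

α = P(reject H₀ | H₀ true) = P(S ≥ 3 | p = 3/20), S ~ Binomial(8, 3/20).
Via the complement, α = 1 − Σ_{j=0}^{2} C(8,j)(3/20)^j(17/20)^{8-j} = 2693447019/25600000000.

2693447019/25600000000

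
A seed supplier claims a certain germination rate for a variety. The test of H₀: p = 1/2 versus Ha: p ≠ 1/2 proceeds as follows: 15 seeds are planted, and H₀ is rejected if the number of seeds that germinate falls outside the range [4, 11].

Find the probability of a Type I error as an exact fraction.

9/256

α = P(Y ≤ 3 or Y ≥ 12 | p = 1/2), Y ~ Binomial(15, 1/2).
The two tails are symmetric, so α = 2·(1 + 15 + 105 + 455)/2^15 = 1152/32768 = 9/256.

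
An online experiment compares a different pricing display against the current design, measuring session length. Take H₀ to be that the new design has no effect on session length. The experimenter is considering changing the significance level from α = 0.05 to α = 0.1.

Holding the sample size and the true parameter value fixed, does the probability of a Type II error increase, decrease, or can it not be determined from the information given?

It decreases.

A larger α widens the rejection region, so when the alternative is true more outcomes lead to rejection — failing to reject becomes less likely.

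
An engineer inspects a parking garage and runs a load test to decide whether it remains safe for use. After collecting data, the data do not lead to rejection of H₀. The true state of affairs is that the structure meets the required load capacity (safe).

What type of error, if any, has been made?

The conventional null hypothesis here is that the structure meets the required load capacity (safe).
The test retained a true H₀ — the decision matches the true state.

No error (correct decision).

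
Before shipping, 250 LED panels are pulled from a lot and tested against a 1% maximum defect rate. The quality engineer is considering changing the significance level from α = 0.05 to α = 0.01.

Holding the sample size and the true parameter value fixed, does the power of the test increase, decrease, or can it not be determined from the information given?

A smaller α moves the rejection region further into the tail. With the alternative true, more outcomes now fall outside the rejection region, so failing to reject becomes more likely.
Since power = 1 − β and β increases, power decreases.

It decreases.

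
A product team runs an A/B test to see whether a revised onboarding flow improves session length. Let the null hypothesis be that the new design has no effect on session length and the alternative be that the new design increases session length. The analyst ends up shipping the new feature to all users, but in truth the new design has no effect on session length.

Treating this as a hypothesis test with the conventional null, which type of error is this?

Type I error

'Shipping the new feature to all users' corresponds to rejecting H₀.
H₀ was rejected but H₀ is true — a Type I error (false positive).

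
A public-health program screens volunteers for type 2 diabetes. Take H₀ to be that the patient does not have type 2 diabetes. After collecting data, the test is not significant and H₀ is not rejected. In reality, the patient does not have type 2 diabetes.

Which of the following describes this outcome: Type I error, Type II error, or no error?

The test retained a true H₀ — the decision matches the true state.

No error (correct decision).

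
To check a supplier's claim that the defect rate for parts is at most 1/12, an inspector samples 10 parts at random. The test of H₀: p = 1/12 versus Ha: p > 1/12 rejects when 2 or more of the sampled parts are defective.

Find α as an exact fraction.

The significance level is the probability, assuming p = 1/12, of seeing 2 or more defectives in 10 draws.
α = 1 − P(K ≤ 1) = 1 − 16505633837/20639121408 = 4133487571/20639121408.

4133487571/20639121408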